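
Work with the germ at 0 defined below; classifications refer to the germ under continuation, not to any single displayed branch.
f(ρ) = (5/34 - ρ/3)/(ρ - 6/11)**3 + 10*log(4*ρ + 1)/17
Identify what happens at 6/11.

The point is a pole of order 3.

The denominator factor ρ - 6/11 vanishes at 6/11 and appears to the power 3; the numerator there equals -13/374, nonzero, and no other factor vanishes.
The branch terms are analytic at this point.
Hence a pole whose order is the multiplicity, 3.


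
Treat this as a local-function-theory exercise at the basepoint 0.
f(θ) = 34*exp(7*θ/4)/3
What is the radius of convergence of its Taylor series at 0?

The radius of convergence is infinite.

The factor exp(7*θ/4) is entire and contributes no finite singular point.
The polynomial part has no poles.
No finite singular points: the Taylor series at 0 converges everywhere.


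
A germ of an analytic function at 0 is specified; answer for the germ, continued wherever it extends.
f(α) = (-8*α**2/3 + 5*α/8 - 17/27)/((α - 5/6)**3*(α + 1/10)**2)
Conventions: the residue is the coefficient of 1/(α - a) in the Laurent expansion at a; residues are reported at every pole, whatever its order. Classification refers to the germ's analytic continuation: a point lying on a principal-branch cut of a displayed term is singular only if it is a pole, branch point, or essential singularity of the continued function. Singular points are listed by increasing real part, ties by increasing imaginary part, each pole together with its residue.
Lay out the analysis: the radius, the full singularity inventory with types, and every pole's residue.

Denominator factor (α - 5/6)^3: pole of order 3 at 5/6, modulus 5/6.
Denominator factor (α + 1/10)^2: pole of order 2 at -1/10, modulus 1/10.
The radius of convergence is the smallest modulus among the singular points: 1/10.
At the order-2 pole -1/10 set g(α) = (α - (-1/10))^2*f(α) = (-8*α**2/3 + 5*α/8 - 17/27)/(α - 5/6)**3.
Order-2 pole: residue = g'(a); g'(-1/10) = 17775/12544, so the residue is 17775/12544.
At the order-3 pole 5/6 set g(α) = (α - (5/6))^3*f(α) = (-8*α**2/3 + 5*α/8 - 17/27)/(α + 1/10)**2.
Order-3 pole: residue = g''(a)/2; g''(5/6) = -17775/6272, so the residue is -17775/12544.
List the singular points by increasing real part (a conjugate pair: the negative imaginary part first).

Radius of convergence at 0: 1/10.
At -1/10: a pole of order 2; residue 17775/12544.
At 5/6: a pole of order 3; residue -17775/12544.


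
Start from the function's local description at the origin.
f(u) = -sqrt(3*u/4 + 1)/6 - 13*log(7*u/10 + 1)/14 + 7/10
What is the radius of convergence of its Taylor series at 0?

Branch term (-1/6)*sqrt(1 - u/(-4/3)): its argument vanishes at u = -4/3, a square-root branch point, modulus 4/3.
Branch term (-13/14)*log(1 - u/(-10/7)): its argument vanishes at u = -10/7, a logarithmic branch point, modulus 10/7.
The radius of convergence is the smallest modulus among the singular points: 4/3.

The radius of convergence is 4/3.


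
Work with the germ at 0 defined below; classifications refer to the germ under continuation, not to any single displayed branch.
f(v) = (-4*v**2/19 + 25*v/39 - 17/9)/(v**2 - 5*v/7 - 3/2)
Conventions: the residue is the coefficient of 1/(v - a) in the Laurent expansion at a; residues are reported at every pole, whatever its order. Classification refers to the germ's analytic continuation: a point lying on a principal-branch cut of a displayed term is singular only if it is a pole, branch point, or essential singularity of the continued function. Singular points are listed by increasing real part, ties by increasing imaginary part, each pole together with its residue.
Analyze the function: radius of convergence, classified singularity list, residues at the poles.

Denominator factor (v**2 - 5*v/7 - 3/2): discriminant 319/49, real irrational roots 5/14 + (1/14)*sqrt(319) and 5/14 - (1/14)*sqrt(319); poles of order 1, moduli 5/14 + (1/14)*sqrt(319) and -5/14 + (1/14)*sqrt(319).
The radius of convergence is the smallest modulus among the singular points: -5/14 + (1/14)*sqrt(319).
The factor v**2 - 5*v/7 - 3/2 splits as (v - a)(v - a') with a = 5/14 - (1/14)*sqrt(319), a' = 5/14 + (1/14)*sqrt(319). At the order-1 pole a set g(v) = (v - a)*f(v) = [-4*v**2/19 + 25*v/39 - 17/9] / (v - a').
Simple pole: residue = g(a) at a = 5/14 - (1/14)*sqrt(319), which is 2545/10374 + (40193/902538)*sqrt(319).
The factor v**2 - 5*v/7 - 3/2 splits as (v - a)(v - a') with a = 5/14 + (1/14)*sqrt(319), a' = 5/14 - (1/14)*sqrt(319). At the order-1 pole a set g(v) = (v - a)*f(v) = [-4*v**2/19 + 25*v/39 - 17/9] / (v - a').
Simple pole: residue = g(a) at a = 5/14 + (1/14)*sqrt(319), which is 2545/10374 - (40193/902538)*sqrt(319).
List the singular points by increasing real part (a conjugate pair: the negative imaginary part first).

Radius of convergence at 0: -5/14 + (1/14)*sqrt(319).
At 5/14 - (1/14)*sqrt(319): a pole of order 1; residue 2545/10374 + (40193/902538)*sqrt(319).
At 5/14 + (1/14)*sqrt(319): a pole of order 1; residue 2545/10374 - (40193/902538)*sqrt(319).


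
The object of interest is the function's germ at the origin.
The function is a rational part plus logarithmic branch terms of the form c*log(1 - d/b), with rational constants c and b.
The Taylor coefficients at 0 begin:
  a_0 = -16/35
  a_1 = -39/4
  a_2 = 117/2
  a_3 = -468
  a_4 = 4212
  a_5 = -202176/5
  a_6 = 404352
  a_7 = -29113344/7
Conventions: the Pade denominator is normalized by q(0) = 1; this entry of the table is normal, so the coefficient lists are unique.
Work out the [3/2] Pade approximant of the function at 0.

Taylor coefficients needed (read off): a_0 = -16/35, a_1 = -39/4, a_2 = 117/2, a_3 = -468, a_4 = 4212, a_5 = -202176/5.
Write the denominator as Q(d) = 1 + q1*d + q2*d^2. Requiring Q*f - P = O(d^6) with deg P <= 3 kills the coefficients of d^4..d^5 in Q*f:
  d^4: a_4 + q1*a_3 + q2*a_2 = 0, i.e. 4212 + (-468)*q1 + (117/2)*q2 = 0.
  d^5: a_5 + q1*a_4 + q2*a_3 = 0, i.e. -202176/5 + (4212)*q1 + (-468)*q2 = 0.
Solving this linear system: q1 = 72/5, q2 = 216/5.
The numerator is Q*f truncated at degree 3: P0 = a_0 = -16/35; P1 = a_1 + q1*a_0 = -11433/700; P2 = a_2 + q1*a_1 + q2*a_0 = -35577/350; P3 = a_3 + q1*a_2 + q2*a_1 = -234/5.

The Pade approximant has numerator coefficients [-16/35, -11433/700, -35577/350, -234/5]; denominator coefficients [1, 72/5, 216/5].


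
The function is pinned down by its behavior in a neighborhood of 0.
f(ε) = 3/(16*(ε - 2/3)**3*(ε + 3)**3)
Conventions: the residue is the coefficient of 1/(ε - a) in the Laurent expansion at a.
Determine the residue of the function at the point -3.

At the order-3 pole -3 set g(ε) = (ε - (-3))^3*f(ε) = 3/(16*(ε - 2/3)**3).
Order-3 pole: residue = g''(a)/2; g''(-3) = -2187/644204, so the residue is -2187/1288408.

The residue is -2187/1288408.


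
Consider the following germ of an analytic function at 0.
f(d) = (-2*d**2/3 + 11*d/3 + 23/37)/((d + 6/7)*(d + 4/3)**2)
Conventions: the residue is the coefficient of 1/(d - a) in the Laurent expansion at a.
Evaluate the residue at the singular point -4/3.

The residue is 139993/11100.

At the order-2 pole -4/3 set g(d) = (d - (-4/3))^2*f(d) = (-2*d**2/3 + 11*d/3 + 23/37)/(d + 6/7).
Order-2 pole: residue = g'(a); g'(-4/3) = 139993/11100, so the residue is 139993/11100.


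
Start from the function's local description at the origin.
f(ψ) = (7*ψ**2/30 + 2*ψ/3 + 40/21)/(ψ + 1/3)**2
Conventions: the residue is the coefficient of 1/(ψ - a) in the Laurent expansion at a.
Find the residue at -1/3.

The residue is 23/45.

At the order-2 pole -1/3 set g(ψ) = (ψ - (-1/3))^2*f(ψ) = 7*ψ**2/30 + 2*ψ/3 + 40/21.
Order-2 pole: residue = g'(a); g'(-1/3) = 23/45, so the residue is 23/45.


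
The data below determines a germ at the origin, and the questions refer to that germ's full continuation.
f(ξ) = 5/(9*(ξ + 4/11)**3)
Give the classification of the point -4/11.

The denominator factor ξ + 4/11 vanishes at -4/11 and appears to the power 3; the numerator there equals 5/9, nonzero, and no other factor vanishes.
Hence a pole whose order is the multiplicity, 3.

The point is a pole of order 3.


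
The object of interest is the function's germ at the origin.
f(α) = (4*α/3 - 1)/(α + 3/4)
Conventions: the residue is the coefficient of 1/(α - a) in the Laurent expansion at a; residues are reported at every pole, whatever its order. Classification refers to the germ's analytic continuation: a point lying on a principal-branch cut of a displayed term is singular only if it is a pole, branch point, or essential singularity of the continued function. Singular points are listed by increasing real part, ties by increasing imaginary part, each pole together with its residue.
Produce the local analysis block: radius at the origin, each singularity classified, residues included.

Denominator factor (α + 3/4): pole of order 1 at -3/4, modulus 3/4.
The radius of convergence is the smallest modulus among the singular points: 3/4.
At the order-1 pole -3/4 set g(α) = (α - (-3/4))*f(α) = 4*α/3 - 1.
Simple pole: residue = g(a) at a = -3/4, which is -2.

Radius of convergence at 0: 3/4.
At -3/4: a pole of order 1; residue -2.


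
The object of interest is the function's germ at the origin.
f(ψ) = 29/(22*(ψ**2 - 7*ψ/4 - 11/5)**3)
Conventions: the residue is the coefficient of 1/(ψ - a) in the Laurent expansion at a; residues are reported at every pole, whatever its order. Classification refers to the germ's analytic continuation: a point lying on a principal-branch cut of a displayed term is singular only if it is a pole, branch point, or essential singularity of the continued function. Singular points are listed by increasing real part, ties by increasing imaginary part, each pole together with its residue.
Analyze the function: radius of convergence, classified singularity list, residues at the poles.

Radius of convergence at 0: -7/8 + (1/40)*sqrt(4745).
At 7/8 - (1/40)*sqrt(4745): a pole of order 3; residue -(2227200/9401373839)*sqrt(4745).
At 7/8 + (1/40)*sqrt(4745): a pole of order 3; residue (2227200/9401373839)*sqrt(4745).

Denominator factor (ψ**2 - 7*ψ/4 - 11/5)^3: discriminant 949/80, real irrational roots 7/8 + (1/40)*sqrt(4745) and 7/8 - (1/40)*sqrt(4745); poles of order 3, moduli 7/8 + (1/40)*sqrt(4745) and -7/8 + (1/40)*sqrt(4745).
The radius of convergence is the smallest modulus among the singular points: -7/8 + (1/40)*sqrt(4745).
The factor ψ**2 - 7*ψ/4 - 11/5 splits as (ψ - a)(ψ - a') with a = 7/8 - (1/40)*sqrt(4745), a' = 7/8 + (1/40)*sqrt(4745). At the order-3 pole a set g(ψ) = (ψ - a)^3*f(ψ) = [29/22] / (ψ - a')^3.
Order-3 pole: residue = g''(a)/2; g''(7/8 - (1/40)*sqrt(4745)) = -(4454400/9401373839)*sqrt(4745), so the residue is -(2227200/9401373839)*sqrt(4745).
The factor ψ**2 - 7*ψ/4 - 11/5 splits as (ψ - a)(ψ - a') with a = 7/8 + (1/40)*sqrt(4745), a' = 7/8 - (1/40)*sqrt(4745). At the order-3 pole a set g(ψ) = (ψ - a)^3*f(ψ) = [29/22] / (ψ - a')^3.
Order-3 pole: residue = g''(a)/2; g''(7/8 + (1/40)*sqrt(4745)) = (4454400/9401373839)*sqrt(4745), so the residue is (2227200/9401373839)*sqrt(4745).
List the singular points by increasing real part (a conjugate pair: the negative imaginary part first).


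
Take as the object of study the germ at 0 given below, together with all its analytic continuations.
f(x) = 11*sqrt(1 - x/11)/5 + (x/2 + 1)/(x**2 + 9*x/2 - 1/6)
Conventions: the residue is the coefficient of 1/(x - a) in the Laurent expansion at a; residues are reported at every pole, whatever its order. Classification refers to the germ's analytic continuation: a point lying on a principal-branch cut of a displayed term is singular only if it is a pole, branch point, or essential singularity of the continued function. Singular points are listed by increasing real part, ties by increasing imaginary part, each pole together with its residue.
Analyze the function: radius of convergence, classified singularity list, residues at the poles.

Denominator factor (x**2 + 9*x/2 - 1/6): discriminant 251/12, real irrational roots -9/4 + (1/12)*sqrt(753) and -9/4 - (1/12)*sqrt(753); poles of order 1, moduli -9/4 + (1/12)*sqrt(753) and 9/4 + (1/12)*sqrt(753).
Branch term (11/5)*sqrt(1 - x/(11)): its argument vanishes at x = 11, a square-root branch point, modulus 11.
The radius of convergence is the smallest modulus among the singular points: -9/4 + (1/12)*sqrt(753).
The branch term is analytic at -9/4 - (1/12)*sqrt(753) and contributes nothing to the residue; only the rational part matters.
The factor x**2 + 9*x/2 - 1/6 splits as (x - a)(x - a') with a = -9/4 - (1/12)*sqrt(753), a' = -9/4 + (1/12)*sqrt(753). At the order-1 pole a set g(x) = (x - a)*(rational part) = [x/2 + 1] / (x - a').
Simple pole: residue = g(a) at a = -9/4 - (1/12)*sqrt(753), which is 1/4 + (1/1004)*sqrt(753).
The branch term is analytic at -9/4 + (1/12)*sqrt(753) and contributes nothing to the residue; only the rational part matters.
The factor x**2 + 9*x/2 - 1/6 splits as (x - a)(x - a') with a = -9/4 + (1/12)*sqrt(753), a' = -9/4 - (1/12)*sqrt(753). At the order-1 pole a set g(x) = (x - a)*(rational part) = [x/2 + 1] / (x - a').
Simple pole: residue = g(a) at a = -9/4 + (1/12)*sqrt(753), which is 1/4 - (1/1004)*sqrt(753).
List the singular points by increasing real part (a conjugate pair: the negative imaginary part first).

Radius of convergence at 0: -9/4 + (1/12)*sqrt(753).
At -9/4 - (1/12)*sqrt(753): a pole of order 1; residue 1/4 + (1/1004)*sqrt(753).
At -9/4 + (1/12)*sqrt(753): a pole of order 1; residue 1/4 - (1/1004)*sqrt(753).
At 11: an algebraic (square-root) branch point.


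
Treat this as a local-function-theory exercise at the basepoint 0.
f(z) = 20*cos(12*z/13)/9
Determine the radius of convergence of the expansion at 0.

The factor cos(12*z/13) is entire and contributes no finite singular point.
The polynomial part has no poles.
No finite singular points: the Taylor series at 0 converges everywhere.

The radius of convergence is infinite.


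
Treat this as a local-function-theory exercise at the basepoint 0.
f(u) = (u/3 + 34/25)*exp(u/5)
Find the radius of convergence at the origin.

The factor exp(u/5) is entire and contributes no finite singular point.
The polynomial part has no poles.
No finite singular points: the Taylor series at 0 converges everywhere.

The radius of convergence is infinite.


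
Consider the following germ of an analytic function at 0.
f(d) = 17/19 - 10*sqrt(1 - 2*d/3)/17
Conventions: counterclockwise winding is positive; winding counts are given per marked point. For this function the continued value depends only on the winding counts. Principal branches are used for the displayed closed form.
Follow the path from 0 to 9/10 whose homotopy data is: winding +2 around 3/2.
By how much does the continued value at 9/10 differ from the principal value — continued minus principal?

Continued minus principal equals 0.

The rational part is single-valued and drops out of the difference; each branch term changes only by its own monodromy.
(-10/17)*sqrt(1 - d/(3/2)): winding +2 is even, the square root returns to the same sheet, contribution 0.
Summing the contributions at d = 9/10 gives 0.


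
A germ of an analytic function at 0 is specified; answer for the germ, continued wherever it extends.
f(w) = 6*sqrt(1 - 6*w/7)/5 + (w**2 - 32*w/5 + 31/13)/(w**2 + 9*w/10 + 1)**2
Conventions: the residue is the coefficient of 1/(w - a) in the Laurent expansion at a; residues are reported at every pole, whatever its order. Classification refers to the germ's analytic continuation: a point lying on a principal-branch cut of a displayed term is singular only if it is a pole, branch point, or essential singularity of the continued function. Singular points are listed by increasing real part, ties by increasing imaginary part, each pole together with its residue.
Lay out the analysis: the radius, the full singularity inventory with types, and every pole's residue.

Radius of convergence at 0: 1.
At (-9/20) - ((1/20)*sqrt(319))*i: a pole of order 2; residue ((162880/1322893)*sqrt(319))*i.
At (-9/20) + ((1/20)*sqrt(319))*i: a pole of order 2; residue -((162880/1322893)*sqrt(319))*i.
At 7/6: an algebraic (square-root) branch point.


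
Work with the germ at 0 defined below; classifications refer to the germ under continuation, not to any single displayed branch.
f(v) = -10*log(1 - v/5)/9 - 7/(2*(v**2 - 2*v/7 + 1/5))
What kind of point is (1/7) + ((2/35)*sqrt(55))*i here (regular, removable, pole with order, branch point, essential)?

The denominator factor v**2 - 2*v/7 + 1/5 vanishes at (1/7) + ((2/35)*sqrt(55))*i and appears to the power 1; the numerator there equals -7/2, nonzero, and no other factor vanishes.
The branch terms are analytic at this point.
Hence a pole whose order is the multiplicity, 1.

The point is a pole of order 1.


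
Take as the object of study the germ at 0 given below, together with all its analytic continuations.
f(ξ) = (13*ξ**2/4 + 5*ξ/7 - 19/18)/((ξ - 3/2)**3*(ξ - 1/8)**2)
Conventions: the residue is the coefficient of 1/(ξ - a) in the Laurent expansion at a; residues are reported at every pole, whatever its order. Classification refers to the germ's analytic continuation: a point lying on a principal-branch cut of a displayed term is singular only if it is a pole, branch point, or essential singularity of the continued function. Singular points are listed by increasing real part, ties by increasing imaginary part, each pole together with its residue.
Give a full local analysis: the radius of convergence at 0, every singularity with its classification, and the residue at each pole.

Denominator factor (ξ - 3/2)^3: pole of order 3 at 3/2, modulus 3/2.
Denominator factor (ξ - 1/8)^2: pole of order 2 at 1/8, modulus 1/8.
The radius of convergence is the smallest modulus among the singular points: 1/8.
At the order-2 pole 1/8 set g(ξ) = (ξ - (1/8))^2*f(ξ) = (13*ξ**2/4 + 5*ξ/7 - 19/18)/(ξ - 3/2)**3.
Order-2 pole: residue = g'(a); g'(1/8) = 7952/43923, so the residue is 7952/43923.
At the order-3 pole 3/2 set g(ξ) = (ξ - (3/2))^3*f(ξ) = (13*ξ**2/4 + 5*ξ/7 - 19/18)/(ξ - 1/8)**2.
Order-3 pole: residue = g''(a)/2; g''(3/2) = -15904/43923, so the residue is -7952/43923.
List the singular points by increasing real part (a conjugate pair: the negative imaginary part first).

Radius of convergence at 0: 1/8.
At 1/8: a pole of order 2; residue 7952/43923.
At 3/2: a pole of order 3; residue -7952/43923.


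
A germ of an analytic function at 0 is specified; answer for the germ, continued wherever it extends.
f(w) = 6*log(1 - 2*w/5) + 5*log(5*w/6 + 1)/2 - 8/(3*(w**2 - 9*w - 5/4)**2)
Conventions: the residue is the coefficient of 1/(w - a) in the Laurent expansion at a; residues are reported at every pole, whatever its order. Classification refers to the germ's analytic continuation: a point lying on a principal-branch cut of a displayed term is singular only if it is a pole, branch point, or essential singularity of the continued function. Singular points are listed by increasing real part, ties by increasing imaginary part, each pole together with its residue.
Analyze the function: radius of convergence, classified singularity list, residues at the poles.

Radius of convergence at 0: -9/2 + (1/2)*sqrt(86).
At -6/5: a logarithmic branch point.
At 9/2 - (1/2)*sqrt(86): a pole of order 2; residue -(4/5547)*sqrt(86).
At 5/2: a logarithmic branch point.
At 9/2 + (1/2)*sqrt(86): a pole of order 2; residue (4/5547)*sqrt(86).

Denominator factor (w**2 - 9*w - 5/4)^2: discriminant 86, real irrational roots 9/2 + (1/2)*sqrt(86) and 9/2 - (1/2)*sqrt(86); poles of order 2, moduli 9/2 + (1/2)*sqrt(86) and -9/2 + (1/2)*sqrt(86).
Branch term (5/2)*log(1 - w/(-6/5)): its argument vanishes at w = -6/5, a logarithmic branch point, modulus 6/5.
Branch term (6)*log(1 - w/(5/2)): its argument vanishes at w = 5/2, a logarithmic branch point, modulus 5/2.
The radius of convergence is the smallest modulus among the singular points: -9/2 + (1/2)*sqrt(86).
The branch terms are analytic at 9/2 - (1/2)*sqrt(86) and contribute nothing to the residue; only the rational part matters.
The factor w**2 - 9*w - 5/4 splits as (w - a)(w - a') with a = 9/2 - (1/2)*sqrt(86), a' = 9/2 + (1/2)*sqrt(86). At the order-2 pole a set g(w) = (w - a)^2*(rational part) = [-8/3] / (w - a')^2.
Order-2 pole: residue = g'(a); g'(9/2 - (1/2)*sqrt(86)) = -(4/5547)*sqrt(86), so the residue is -(4/5547)*sqrt(86).
The branch terms are analytic at 9/2 + (1/2)*sqrt(86) and contribute nothing to the residue; only the rational part matters.
The factor w**2 - 9*w - 5/4 splits as (w - a)(w - a') with a = 9/2 + (1/2)*sqrt(86), a' = 9/2 - (1/2)*sqrt(86). At the order-2 pole a set g(w) = (w - a)^2*(rational part) = [-8/3] / (w - a')^2.
Order-2 pole: residue = g'(a); g'(9/2 + (1/2)*sqrt(86)) = (4/5547)*sqrt(86), so the residue is (4/5547)*sqrt(86).
List the singular points by increasing real part (a conjugate pair: the negative imaginary part first).


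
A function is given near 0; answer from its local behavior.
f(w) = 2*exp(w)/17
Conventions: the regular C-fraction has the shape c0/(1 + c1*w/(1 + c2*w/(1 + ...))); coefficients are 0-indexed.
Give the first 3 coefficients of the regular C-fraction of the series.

Taylor coefficients (expand at 0): a_0 = 2/17, a_1 = 2/17, a_2 = 1/17.
c0 = a_0 = 2/17. Peel one level at a time: if S = 1 + c*w/S' with S'(0) = 1, then c is the w-coefficient of S and S' = c*w/(S - 1).
S_1 = c0/f = 1 + (-1)*w + (1/2)*w^2 + ...; c1 = -1.
S_2 = c1*w/(S_1 - 1) = 1 + (1/2)*w + ...; c2 = 1/2.

The regular C-fraction coefficients are [2/17, -1, 1/2].


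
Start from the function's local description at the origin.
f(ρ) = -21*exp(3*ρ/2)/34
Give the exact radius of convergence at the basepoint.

The factor exp(3*ρ/2) is entire and contributes no finite singular point.
The polynomial part has no poles.
No finite singular points: the Taylor series at 0 converges everywhere.

The radius of convergence is infinite.


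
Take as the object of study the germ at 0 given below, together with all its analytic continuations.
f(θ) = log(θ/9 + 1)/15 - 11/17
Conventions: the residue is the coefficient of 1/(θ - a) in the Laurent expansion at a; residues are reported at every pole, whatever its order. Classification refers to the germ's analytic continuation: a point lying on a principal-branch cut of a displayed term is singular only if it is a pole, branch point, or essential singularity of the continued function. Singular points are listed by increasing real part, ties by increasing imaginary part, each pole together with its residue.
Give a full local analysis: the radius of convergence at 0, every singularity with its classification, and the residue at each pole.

Branch term (1/15)*log(1 - θ/(-9)): its argument vanishes at θ = -9, a logarithmic branch point, modulus 9.
The radius of convergence is the smallest modulus among the singular points: 9.

Radius of convergence at 0: 9.
At -9: a logarithmic branch point.


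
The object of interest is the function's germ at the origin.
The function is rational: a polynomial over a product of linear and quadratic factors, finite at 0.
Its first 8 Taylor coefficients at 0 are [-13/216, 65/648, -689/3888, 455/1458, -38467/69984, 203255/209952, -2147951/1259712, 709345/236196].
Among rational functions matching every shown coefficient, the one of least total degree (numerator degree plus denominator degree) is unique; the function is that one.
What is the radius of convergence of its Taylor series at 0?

The radius of convergence is -5 + sqrt(31).

No rational of total degree below 2 reproduces all 8 coefficients; solving the [0/2] Pade equations on them gives f(μ) = 13/(36*(μ**2 - 10*μ - 6)), whose expansion matches every shown term.
Denominator factor (μ**2 - 10*μ - 6): discriminant 124, real irrational roots 5 + sqrt(31) and 5 - sqrt(31); poles of order 1, moduli 5 + sqrt(31) and -5 + sqrt(31).
The radius of convergence is the smallest modulus among the singular points: -5 + sqrt(31).


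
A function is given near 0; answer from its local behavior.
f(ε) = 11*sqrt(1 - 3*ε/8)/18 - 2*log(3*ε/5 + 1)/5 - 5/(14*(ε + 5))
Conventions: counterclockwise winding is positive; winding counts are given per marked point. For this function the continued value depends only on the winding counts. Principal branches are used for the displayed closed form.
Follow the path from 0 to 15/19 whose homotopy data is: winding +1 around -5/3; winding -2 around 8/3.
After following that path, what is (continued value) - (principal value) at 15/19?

The rational part is single-valued and drops out of the difference; each branch term changes only by its own monodromy.
(-2/5)*log(1 - ε/(-5/3)): each positive loop around -5/3 adds 2*pi*i to the log, so winding +1 contributes (-2/5)*(1)*2*pi*i = -(4/5)*pi*i.
(11/18)*sqrt(1 - ε/(8/3)): winding -2 is even, the square root returns to the same sheet, contribution 0.
Summing the contributions at ε = 15/19 gives -(4/5)*pi*i.

Continued minus principal equals -(4/5)*pi*i.


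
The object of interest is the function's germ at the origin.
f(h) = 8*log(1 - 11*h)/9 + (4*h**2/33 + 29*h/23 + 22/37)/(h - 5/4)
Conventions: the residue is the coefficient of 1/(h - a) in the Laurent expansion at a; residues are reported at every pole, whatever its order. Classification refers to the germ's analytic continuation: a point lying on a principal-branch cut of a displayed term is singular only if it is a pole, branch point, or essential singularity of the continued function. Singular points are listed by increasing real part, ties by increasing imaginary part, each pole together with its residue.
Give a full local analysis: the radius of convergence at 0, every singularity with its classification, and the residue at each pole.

Denominator factor (h - 5/4): pole of order 1 at 5/4, modulus 5/4.
Branch term (8/9)*log(1 - h/(1/11)): its argument vanishes at h = 1/11, a logarithmic branch point, modulus 1/11.
The radius of convergence is the smallest modulus among the singular points: 1/11.
The branch term is analytic at 5/4 and contributes nothing to the residue; only the rational part matters.
At the order-1 pole 5/4 set g(h) = (h - (5/4))*(rational part) = 4*h**2/33 + 29*h/23 + 22/37.
Simple pole: residue = g(a) at a = 5/4, which is 66278/28083.
List the singular points by increasing real part (a conjugate pair: the negative imaginary part first).

Radius of convergence at 0: 1/11.
At 1/11: a logarithmic branch point.
At 5/4: a pole of order 1; residue 66278/28083.


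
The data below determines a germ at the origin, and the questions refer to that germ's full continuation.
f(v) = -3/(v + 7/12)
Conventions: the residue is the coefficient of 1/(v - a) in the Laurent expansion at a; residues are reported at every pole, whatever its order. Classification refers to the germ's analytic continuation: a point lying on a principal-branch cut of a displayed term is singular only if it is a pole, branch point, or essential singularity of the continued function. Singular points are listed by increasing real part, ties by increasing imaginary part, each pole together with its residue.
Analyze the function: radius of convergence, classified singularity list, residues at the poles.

Radius of convergence at 0: 7/12.
At -7/12: a pole of order 1; residue -3.

Denominator factor (v + 7/12): pole of order 1 at -7/12, modulus 7/12.
The radius of convergence is the smallest modulus among the singular points: 7/12.
At the order-1 pole -7/12 set g(v) = (v - (-7/12))*f(v) = -3.
Simple pole: residue = g(a) at a = -7/12, which is -3.


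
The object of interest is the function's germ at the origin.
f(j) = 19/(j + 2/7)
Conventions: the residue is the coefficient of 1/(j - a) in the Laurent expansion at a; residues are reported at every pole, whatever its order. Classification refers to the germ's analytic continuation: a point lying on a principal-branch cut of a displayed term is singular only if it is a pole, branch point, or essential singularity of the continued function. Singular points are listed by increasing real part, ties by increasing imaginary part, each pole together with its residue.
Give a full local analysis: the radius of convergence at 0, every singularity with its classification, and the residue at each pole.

Radius of convergence at 0: 2/7.
At -2/7: a pole of order 1; residue 19.

Denominator factor (j + 2/7): pole of order 1 at -2/7, modulus 2/7.
The radius of convergence is the smallest modulus among the singular points: 2/7.
At the order-1 pole -2/7 set g(j) = (j - (-2/7))*f(j) = 19.
Simple pole: residue = g(a) at a = -2/7, which is 19.


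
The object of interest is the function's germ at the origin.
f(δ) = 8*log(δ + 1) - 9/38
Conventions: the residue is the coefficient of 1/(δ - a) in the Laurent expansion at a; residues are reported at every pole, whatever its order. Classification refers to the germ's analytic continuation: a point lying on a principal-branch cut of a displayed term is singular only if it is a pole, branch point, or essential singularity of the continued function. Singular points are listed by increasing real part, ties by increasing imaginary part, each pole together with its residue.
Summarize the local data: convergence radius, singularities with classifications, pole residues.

Radius of convergence at 0: 1.
At -1: a logarithmic branch point.

Branch term (8)*log(1 - δ/(-1)): its argument vanishes at δ = -1, a logarithmic branch point, modulus 1.
The radius of convergence is the smallest modulus among the singular points: 1.


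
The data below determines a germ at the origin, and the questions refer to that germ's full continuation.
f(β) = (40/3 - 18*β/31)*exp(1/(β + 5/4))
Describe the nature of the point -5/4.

The point is an essential singularity.

The exponent 1/(β - (-5/4)) has a pole at -5/4, so exp(1/(β - (-5/4))) takes every nonzero value near it: an essential singularity (not a pole of any order).


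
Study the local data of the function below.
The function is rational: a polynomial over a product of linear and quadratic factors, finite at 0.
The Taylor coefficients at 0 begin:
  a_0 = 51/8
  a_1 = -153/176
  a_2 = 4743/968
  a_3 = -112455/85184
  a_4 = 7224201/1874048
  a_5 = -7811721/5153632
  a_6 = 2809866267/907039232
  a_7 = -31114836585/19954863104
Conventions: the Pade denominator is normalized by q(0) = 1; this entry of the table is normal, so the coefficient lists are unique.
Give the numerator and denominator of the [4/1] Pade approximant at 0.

The Pade approximant has numerator coefficients [51/8, 412335/251824, 573903/125912, 610929/1007296, 6720219/2014592]; denominator coefficients [1, 68076/173129].

Taylor coefficients needed (read off): a_0 = 51/8, a_1 = -153/176, a_2 = 4743/968, a_3 = -112455/85184, a_4 = 7224201/1874048, a_5 = -7811721/5153632.
Write the denominator as Q(ξ) = 1 + q1*ξ. Requiring Q*f - P = O(ξ^6) with deg P <= 4 kills the coefficients of ξ^5..ξ^5 in Q*f:
  ξ^5: a_5 + q1*a_4 = 0, i.e. -7811721/5153632 + (7224201/1874048)*q1 = 0.
Solving this linear system: q1 = 68076/173129.
The numerator is Q*f truncated at degree 4: P0 = a_0 = 51/8; P1 = a_1 + q1*a_0 = 412335/251824; P2 = a_2 + q1*a_1 = 573903/125912; P3 = a_3 + q1*a_2 = 610929/1007296; P4 = a_4 + q1*a_3 = 6720219/2014592.


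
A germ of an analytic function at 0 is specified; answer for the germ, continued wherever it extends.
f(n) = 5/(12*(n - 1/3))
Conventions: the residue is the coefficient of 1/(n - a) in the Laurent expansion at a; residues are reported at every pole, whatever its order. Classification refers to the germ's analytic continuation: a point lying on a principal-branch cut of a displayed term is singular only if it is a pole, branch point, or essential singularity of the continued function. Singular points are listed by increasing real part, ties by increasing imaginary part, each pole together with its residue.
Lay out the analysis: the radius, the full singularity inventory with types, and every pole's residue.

Denominator factor (n - 1/3): pole of order 1 at 1/3, modulus 1/3.
The radius of convergence is the smallest modulus among the singular points: 1/3.
At the order-1 pole 1/3 set g(n) = (n - (1/3))*f(n) = 5/12.
Simple pole: residue = g(a) at a = 1/3, which is 5/12.

Radius of convergence at 0: 1/3.
At 1/3: a pole of order 1; residue 5/12.


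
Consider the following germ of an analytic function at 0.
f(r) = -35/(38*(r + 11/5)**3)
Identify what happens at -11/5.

The denominator factor r + 11/5 vanishes at -11/5 and appears to the power 3; the numerator there equals -35/38, nonzero, and no other factor vanishes.
Hence a pole whose order is the multiplicity, 3.

The point is a pole of order 3.


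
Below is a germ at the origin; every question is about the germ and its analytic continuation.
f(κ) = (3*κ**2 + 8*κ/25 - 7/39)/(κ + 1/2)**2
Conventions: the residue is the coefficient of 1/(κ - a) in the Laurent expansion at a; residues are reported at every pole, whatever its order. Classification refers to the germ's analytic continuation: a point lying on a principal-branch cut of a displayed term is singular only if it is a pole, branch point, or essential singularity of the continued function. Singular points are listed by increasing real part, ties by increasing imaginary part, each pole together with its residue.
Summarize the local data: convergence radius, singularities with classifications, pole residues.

Radius of convergence at 0: 1/2.
At -1/2: a pole of order 2; residue -67/25.

Denominator factor (κ + 1/2)^2: pole of order 2 at -1/2, modulus 1/2.
The radius of convergence is the smallest modulus among the singular points: 1/2.
At the order-2 pole -1/2 set g(κ) = (κ - (-1/2))^2*f(κ) = 3*κ**2 + 8*κ/25 - 7/39.
Order-2 pole: residue = g'(a); g'(-1/2) = -67/25, so the residue is -67/25.


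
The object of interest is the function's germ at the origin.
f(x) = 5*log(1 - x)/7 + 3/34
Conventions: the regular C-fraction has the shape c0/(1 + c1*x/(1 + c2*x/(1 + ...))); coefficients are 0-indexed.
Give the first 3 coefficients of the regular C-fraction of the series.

Taylor coefficients (expand at 0): a_0 = 3/34, a_1 = -5/7, a_2 = -5/14.
c0 = a_0 = 3/34. Peel one level at a time: if S = 1 + c*x/S' with S'(0) = 1, then c is the x-coefficient of S and S' = c*x/(S - 1).
S_1 = c0/f = 1 + (170/21)*x + (30685/441)*x^2 + ...; c1 = 170/21.
S_2 = c1*x/(S_1 - 1) = 1 + (-361/42)*x + ...; c2 = -361/42.

The regular C-fraction coefficients are [3/34, 170/21, -361/42].


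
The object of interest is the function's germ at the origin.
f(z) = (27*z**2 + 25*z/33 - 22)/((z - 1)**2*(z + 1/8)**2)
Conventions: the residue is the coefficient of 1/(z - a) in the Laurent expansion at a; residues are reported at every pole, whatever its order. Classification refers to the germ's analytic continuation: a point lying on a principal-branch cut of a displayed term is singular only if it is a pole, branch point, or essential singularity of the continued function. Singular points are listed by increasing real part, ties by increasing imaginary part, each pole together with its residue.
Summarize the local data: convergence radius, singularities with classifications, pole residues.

Denominator factor (z - 1)^2: pole of order 2 at 1, modulus 1.
Denominator factor (z + 1/8)^2: pole of order 2 at -1/8, modulus 1/8.
The radius of convergence is the smallest modulus among the singular points: 1/8.
At the order-2 pole -1/8 set g(z) = (z - (-1/8))^2*f(z) = (27*z**2 + 25*z/33 - 22)/(z - 1)**2.
Order-2 pole: residue = g'(a); g'(-1/8) = -846272/24057, so the residue is -846272/24057.
At the order-2 pole 1 set g(z) = (z - (1))^2*f(z) = (27*z**2 + 25*z/33 - 22)/(z + 1/8)**2.
Order-2 pole: residue = g'(a); g'(1) = 846272/24057, so the residue is 846272/24057.
List the singular points by increasing real part (a conjugate pair: the negative imaginary part first).

Radius of convergence at 0: 1/8.
At -1/8: a pole of order 2; residue -846272/24057.
At 1: a pole of order 2; residue 846272/24057.


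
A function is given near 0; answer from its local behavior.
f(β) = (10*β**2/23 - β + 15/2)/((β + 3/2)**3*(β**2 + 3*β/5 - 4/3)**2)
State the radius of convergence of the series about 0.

The radius of convergence is -3/10 + (1/30)*sqrt(1281).

Denominator factor (β**2 + 3*β/5 - 4/3)^2: discriminant 427/75, real irrational roots -3/10 + (1/30)*sqrt(1281) and -3/10 - (1/30)*sqrt(1281); poles of order 2, moduli -3/10 + (1/30)*sqrt(1281) and 3/10 + (1/30)*sqrt(1281).
Denominator factor (β + 3/2)^3: pole of order 3 at -3/2, modulus 3/2.
The radius of convergence is the smallest modulus among the singular points: -3/10 + (1/30)*sqrt(1281).


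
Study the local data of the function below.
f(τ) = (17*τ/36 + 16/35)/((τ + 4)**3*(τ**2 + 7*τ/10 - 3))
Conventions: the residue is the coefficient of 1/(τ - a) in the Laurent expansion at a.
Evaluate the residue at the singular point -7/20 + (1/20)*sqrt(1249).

The residue is 1671533/133712208 - (49599869/167006547792)*sqrt(1249).

The factor τ**2 + 7*τ/10 - 3 splits as (τ - a)(τ - a') with a = -7/20 + (1/20)*sqrt(1249), a' = -7/20 - (1/20)*sqrt(1249). At the order-1 pole a set g(τ) = (τ - a)*f(τ) = [(17*τ/36 + 16/35)/(τ + 4)**3] / (τ - a').
Simple pole: residue = g(a) at a = -7/20 + (1/20)*sqrt(1249), which is 1671533/133712208 - (49599869/167006547792)*sqrt(1249).


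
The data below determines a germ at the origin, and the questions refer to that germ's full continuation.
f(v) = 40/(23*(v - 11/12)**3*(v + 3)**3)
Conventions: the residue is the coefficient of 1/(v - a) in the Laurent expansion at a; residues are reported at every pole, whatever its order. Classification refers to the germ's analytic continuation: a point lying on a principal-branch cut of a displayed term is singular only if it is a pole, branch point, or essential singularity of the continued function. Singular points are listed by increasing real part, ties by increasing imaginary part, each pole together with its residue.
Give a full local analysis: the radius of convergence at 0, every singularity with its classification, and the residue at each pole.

Denominator factor (v - 11/12)^3: pole of order 3 at 11/12, modulus 11/12.
Denominator factor (v + 3)^3: pole of order 3 at -3, modulus 3.
The radius of convergence is the smallest modulus among the singular points: 11/12.
At the order-3 pole -3 set g(v) = (v - (-3))^3*f(v) = 40/(23*(v - 11/12)**3).
Order-3 pole: residue = g''(a)/2; g''(-3) = -119439360/5274935161, so the residue is -59719680/5274935161.
At the order-3 pole 11/12 set g(v) = (v - (11/12))^3*f(v) = 40/(23*(v + 3)**3).
Order-3 pole: residue = g''(a)/2; g''(11/12) = 119439360/5274935161, so the residue is 59719680/5274935161.
List the singular points by increasing real part (a conjugate pair: the negative imaginary part first).

Radius of convergence at 0: 11/12.
At -3: a pole of order 3; residue -59719680/5274935161.
At 11/12: a pole of order 3; residue 59719680/5274935161.


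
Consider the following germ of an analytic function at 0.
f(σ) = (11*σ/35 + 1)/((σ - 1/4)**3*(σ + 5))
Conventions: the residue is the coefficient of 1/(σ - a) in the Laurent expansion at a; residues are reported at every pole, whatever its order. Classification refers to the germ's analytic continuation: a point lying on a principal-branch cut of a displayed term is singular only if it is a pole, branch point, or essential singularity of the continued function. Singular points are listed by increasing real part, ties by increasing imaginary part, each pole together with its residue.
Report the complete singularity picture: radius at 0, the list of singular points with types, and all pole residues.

Radius of convergence at 0: 1/4.
At -5: a pole of order 1; residue 256/64827.
At 1/4: a pole of order 3; residue -256/64827.

Denominator factor (σ + 5): pole of order 1 at -5, modulus 5.
Denominator factor (σ - 1/4)^3: pole of order 3 at 1/4, modulus 1/4.
The radius of convergence is the smallest modulus among the singular points: 1/4.
At the order-1 pole -5 set g(σ) = (σ - (-5))*f(σ) = (11*σ/35 + 1)/(σ - 1/4)**3.
Simple pole: residue = g(a) at a = -5, which is 256/64827.
At the order-3 pole 1/4 set g(σ) = (σ - (1/4))^3*f(σ) = (11*σ/35 + 1)/(σ + 5).
Order-3 pole: residue = g''(a)/2; g''(1/4) = -512/64827, so the residue is -256/64827.
List the singular points by increasing real part (a conjugate pair: the negative imaginary part first).
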